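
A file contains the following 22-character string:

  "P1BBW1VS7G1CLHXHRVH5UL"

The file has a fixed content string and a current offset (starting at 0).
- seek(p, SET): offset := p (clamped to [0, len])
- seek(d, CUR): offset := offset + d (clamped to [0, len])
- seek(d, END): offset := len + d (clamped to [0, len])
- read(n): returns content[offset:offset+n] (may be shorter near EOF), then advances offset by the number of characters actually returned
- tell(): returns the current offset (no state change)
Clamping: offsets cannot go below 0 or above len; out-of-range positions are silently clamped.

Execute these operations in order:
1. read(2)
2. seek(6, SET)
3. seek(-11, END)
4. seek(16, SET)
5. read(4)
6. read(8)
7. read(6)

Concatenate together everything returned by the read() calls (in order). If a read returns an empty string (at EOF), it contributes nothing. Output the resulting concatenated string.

After 1 (read(2)): returned 'P1', offset=2
After 2 (seek(6, SET)): offset=6
After 3 (seek(-11, END)): offset=11
After 4 (seek(16, SET)): offset=16
After 5 (read(4)): returned 'RVH5', offset=20
After 6 (read(8)): returned 'UL', offset=22
After 7 (read(6)): returned '', offset=22

Answer: P1RVH5UL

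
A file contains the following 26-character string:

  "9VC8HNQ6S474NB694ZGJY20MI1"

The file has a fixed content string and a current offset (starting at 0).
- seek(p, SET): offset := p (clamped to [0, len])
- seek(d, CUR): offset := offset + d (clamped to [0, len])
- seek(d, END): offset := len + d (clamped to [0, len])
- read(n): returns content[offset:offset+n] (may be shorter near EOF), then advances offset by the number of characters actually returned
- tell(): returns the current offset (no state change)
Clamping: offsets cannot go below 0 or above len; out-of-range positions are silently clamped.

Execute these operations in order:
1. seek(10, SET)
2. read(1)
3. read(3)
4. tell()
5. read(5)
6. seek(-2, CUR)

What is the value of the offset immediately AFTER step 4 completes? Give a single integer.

Answer: 14

Derivation:
After 1 (seek(10, SET)): offset=10
After 2 (read(1)): returned '7', offset=11
After 3 (read(3)): returned '4NB', offset=14
After 4 (tell()): offset=14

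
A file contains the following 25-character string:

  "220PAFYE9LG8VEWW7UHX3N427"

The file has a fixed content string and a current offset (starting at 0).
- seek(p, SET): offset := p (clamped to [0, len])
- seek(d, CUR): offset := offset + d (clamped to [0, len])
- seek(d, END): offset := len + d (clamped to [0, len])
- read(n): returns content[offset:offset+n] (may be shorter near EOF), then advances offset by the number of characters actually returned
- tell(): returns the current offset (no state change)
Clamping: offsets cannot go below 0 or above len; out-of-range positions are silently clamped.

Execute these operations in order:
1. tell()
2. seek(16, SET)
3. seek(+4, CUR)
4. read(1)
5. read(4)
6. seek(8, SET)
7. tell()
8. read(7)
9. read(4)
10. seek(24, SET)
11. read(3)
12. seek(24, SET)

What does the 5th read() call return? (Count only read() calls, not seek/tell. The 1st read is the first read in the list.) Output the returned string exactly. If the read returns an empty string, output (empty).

After 1 (tell()): offset=0
After 2 (seek(16, SET)): offset=16
After 3 (seek(+4, CUR)): offset=20
After 4 (read(1)): returned '3', offset=21
After 5 (read(4)): returned 'N427', offset=25
After 6 (seek(8, SET)): offset=8
After 7 (tell()): offset=8
After 8 (read(7)): returned '9LG8VEW', offset=15
After 9 (read(4)): returned 'W7UH', offset=19
After 10 (seek(24, SET)): offset=24
After 11 (read(3)): returned '7', offset=25
After 12 (seek(24, SET)): offset=24

Answer: 7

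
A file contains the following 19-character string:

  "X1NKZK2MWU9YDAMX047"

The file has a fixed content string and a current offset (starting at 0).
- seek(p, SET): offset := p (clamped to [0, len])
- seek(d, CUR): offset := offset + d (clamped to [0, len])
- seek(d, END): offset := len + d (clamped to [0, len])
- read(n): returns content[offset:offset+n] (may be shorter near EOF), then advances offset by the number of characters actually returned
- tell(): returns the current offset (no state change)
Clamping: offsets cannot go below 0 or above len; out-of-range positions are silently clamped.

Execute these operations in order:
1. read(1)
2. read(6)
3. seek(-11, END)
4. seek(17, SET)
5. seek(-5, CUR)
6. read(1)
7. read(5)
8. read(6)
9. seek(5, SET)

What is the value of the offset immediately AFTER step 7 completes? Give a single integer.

After 1 (read(1)): returned 'X', offset=1
After 2 (read(6)): returned '1NKZK2', offset=7
After 3 (seek(-11, END)): offset=8
After 4 (seek(17, SET)): offset=17
After 5 (seek(-5, CUR)): offset=12
After 6 (read(1)): returned 'D', offset=13
After 7 (read(5)): returned 'AMX04', offset=18

Answer: 18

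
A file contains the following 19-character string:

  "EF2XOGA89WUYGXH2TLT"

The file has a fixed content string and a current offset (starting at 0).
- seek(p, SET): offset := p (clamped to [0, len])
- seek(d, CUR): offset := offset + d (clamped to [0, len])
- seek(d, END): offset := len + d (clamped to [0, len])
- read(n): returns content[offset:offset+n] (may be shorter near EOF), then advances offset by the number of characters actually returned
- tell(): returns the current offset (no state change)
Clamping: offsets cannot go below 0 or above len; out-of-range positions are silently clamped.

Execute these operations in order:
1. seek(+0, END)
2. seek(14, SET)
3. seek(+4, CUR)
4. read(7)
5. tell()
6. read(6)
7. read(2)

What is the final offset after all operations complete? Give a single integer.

After 1 (seek(+0, END)): offset=19
After 2 (seek(14, SET)): offset=14
After 3 (seek(+4, CUR)): offset=18
After 4 (read(7)): returned 'T', offset=19
After 5 (tell()): offset=19
After 6 (read(6)): returned '', offset=19
After 7 (read(2)): returned '', offset=19

Answer: 19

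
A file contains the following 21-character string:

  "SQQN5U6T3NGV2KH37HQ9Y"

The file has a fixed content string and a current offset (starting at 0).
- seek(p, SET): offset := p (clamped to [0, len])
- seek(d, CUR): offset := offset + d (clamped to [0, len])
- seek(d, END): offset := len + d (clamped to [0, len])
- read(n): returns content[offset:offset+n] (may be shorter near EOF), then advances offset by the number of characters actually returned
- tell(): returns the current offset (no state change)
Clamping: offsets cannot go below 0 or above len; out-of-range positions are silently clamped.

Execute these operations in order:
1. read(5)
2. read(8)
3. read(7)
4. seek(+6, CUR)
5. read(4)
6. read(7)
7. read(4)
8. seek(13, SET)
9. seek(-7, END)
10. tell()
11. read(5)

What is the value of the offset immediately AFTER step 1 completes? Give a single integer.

After 1 (read(5)): returned 'SQQN5', offset=5

Answer: 5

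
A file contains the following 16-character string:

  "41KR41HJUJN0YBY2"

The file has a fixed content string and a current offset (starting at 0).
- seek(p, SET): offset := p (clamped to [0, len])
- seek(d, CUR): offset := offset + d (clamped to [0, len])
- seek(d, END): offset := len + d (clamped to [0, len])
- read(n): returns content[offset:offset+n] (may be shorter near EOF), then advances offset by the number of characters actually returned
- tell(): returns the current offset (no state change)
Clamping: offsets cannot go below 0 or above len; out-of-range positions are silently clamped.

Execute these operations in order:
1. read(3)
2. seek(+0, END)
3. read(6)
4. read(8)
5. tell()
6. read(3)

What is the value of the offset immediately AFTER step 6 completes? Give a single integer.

After 1 (read(3)): returned '41K', offset=3
After 2 (seek(+0, END)): offset=16
After 3 (read(6)): returned '', offset=16
After 4 (read(8)): returned '', offset=16
After 5 (tell()): offset=16
After 6 (read(3)): returned '', offset=16

Answer: 16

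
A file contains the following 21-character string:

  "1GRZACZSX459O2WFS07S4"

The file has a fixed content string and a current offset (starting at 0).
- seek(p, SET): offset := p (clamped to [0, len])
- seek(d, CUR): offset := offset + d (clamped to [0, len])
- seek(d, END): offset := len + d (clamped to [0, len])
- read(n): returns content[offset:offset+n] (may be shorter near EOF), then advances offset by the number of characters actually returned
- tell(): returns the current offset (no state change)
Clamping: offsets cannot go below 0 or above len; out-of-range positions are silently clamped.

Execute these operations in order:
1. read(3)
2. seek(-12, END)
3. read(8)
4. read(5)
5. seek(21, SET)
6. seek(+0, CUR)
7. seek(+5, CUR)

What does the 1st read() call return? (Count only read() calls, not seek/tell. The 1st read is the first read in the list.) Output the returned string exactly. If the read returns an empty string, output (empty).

Answer: 1GR

Derivation:
After 1 (read(3)): returned '1GR', offset=3
After 2 (seek(-12, END)): offset=9
After 3 (read(8)): returned '459O2WFS', offset=17
After 4 (read(5)): returned '07S4', offset=21
After 5 (seek(21, SET)): offset=21
After 6 (seek(+0, CUR)): offset=21
After 7 (seek(+5, CUR)): offset=21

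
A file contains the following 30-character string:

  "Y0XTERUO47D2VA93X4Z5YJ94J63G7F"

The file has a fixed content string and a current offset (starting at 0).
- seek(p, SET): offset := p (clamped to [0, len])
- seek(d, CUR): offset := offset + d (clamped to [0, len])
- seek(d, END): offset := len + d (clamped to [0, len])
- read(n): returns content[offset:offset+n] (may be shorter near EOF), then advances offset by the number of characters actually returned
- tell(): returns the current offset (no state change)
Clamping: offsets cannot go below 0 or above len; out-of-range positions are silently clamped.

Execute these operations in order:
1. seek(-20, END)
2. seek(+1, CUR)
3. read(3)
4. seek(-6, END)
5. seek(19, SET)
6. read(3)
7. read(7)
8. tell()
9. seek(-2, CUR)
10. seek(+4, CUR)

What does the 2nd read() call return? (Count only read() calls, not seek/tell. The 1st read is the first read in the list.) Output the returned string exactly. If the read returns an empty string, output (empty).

Answer: 5YJ

Derivation:
After 1 (seek(-20, END)): offset=10
After 2 (seek(+1, CUR)): offset=11
After 3 (read(3)): returned '2VA', offset=14
After 4 (seek(-6, END)): offset=24
After 5 (seek(19, SET)): offset=19
After 6 (read(3)): returned '5YJ', offset=22
After 7 (read(7)): returned '94J63G7', offset=29
After 8 (tell()): offset=29
After 9 (seek(-2, CUR)): offset=27
After 10 (seek(+4, CUR)): offset=30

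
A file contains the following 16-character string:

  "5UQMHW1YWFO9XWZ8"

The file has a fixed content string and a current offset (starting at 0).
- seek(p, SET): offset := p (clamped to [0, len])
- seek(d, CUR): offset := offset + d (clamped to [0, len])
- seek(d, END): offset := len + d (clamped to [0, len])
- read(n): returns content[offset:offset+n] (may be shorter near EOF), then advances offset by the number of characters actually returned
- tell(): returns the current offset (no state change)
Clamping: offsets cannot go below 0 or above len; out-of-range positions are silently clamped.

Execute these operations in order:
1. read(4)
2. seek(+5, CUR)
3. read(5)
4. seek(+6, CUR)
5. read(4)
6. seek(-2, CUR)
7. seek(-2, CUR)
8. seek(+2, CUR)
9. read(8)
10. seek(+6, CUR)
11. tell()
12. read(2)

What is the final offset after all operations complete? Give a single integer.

Answer: 16

Derivation:
After 1 (read(4)): returned '5UQM', offset=4
After 2 (seek(+5, CUR)): offset=9
After 3 (read(5)): returned 'FO9XW', offset=14
After 4 (seek(+6, CUR)): offset=16
After 5 (read(4)): returned '', offset=16
After 6 (seek(-2, CUR)): offset=14
After 7 (seek(-2, CUR)): offset=12
After 8 (seek(+2, CUR)): offset=14
After 9 (read(8)): returned 'Z8', offset=16
After 10 (seek(+6, CUR)): offset=16
After 11 (tell()): offset=16
After 12 (read(2)): returned '', offset=16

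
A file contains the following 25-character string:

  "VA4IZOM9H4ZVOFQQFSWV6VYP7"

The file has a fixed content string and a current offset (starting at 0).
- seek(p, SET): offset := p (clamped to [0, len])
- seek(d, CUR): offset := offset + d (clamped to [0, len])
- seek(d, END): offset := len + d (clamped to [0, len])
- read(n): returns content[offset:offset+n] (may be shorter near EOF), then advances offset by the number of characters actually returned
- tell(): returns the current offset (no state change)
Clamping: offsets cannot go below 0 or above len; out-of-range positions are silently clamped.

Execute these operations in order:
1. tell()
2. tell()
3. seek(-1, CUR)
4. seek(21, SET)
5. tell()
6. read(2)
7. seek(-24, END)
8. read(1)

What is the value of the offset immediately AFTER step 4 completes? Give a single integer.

After 1 (tell()): offset=0
After 2 (tell()): offset=0
After 3 (seek(-1, CUR)): offset=0
After 4 (seek(21, SET)): offset=21

Answer: 21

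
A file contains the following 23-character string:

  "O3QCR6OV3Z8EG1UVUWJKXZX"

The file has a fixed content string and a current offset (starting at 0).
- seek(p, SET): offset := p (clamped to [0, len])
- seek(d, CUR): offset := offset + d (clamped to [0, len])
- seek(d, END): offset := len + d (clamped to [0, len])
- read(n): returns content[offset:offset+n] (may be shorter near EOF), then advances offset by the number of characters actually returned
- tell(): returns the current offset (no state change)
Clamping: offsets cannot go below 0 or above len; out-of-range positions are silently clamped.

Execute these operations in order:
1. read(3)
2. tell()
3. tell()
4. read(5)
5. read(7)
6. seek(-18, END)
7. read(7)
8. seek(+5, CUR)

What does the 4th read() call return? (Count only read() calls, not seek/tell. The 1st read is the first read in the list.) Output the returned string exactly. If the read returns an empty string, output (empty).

After 1 (read(3)): returned 'O3Q', offset=3
After 2 (tell()): offset=3
After 3 (tell()): offset=3
After 4 (read(5)): returned 'CR6OV', offset=8
After 5 (read(7)): returned '3Z8EG1U', offset=15
After 6 (seek(-18, END)): offset=5
After 7 (read(7)): returned '6OV3Z8E', offset=12
After 8 (seek(+5, CUR)): offset=17

Answer: 6OV3Z8E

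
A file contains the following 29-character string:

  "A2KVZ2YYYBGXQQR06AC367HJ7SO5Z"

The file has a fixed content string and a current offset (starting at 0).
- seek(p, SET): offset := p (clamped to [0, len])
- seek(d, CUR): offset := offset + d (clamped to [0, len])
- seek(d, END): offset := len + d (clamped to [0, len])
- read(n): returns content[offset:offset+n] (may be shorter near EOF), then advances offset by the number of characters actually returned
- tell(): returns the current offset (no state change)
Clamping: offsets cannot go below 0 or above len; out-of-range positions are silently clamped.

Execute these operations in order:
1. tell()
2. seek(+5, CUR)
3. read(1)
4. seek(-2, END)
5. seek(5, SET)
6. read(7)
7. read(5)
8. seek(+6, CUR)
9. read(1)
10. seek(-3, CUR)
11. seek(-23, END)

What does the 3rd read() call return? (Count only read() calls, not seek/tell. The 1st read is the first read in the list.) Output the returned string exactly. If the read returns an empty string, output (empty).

Answer: QQR06

Derivation:
After 1 (tell()): offset=0
After 2 (seek(+5, CUR)): offset=5
After 3 (read(1)): returned '2', offset=6
After 4 (seek(-2, END)): offset=27
After 5 (seek(5, SET)): offset=5
After 6 (read(7)): returned '2YYYBGX', offset=12
After 7 (read(5)): returned 'QQR06', offset=17
After 8 (seek(+6, CUR)): offset=23
After 9 (read(1)): returned 'J', offset=24
After 10 (seek(-3, CUR)): offset=21
After 11 (seek(-23, END)): offset=6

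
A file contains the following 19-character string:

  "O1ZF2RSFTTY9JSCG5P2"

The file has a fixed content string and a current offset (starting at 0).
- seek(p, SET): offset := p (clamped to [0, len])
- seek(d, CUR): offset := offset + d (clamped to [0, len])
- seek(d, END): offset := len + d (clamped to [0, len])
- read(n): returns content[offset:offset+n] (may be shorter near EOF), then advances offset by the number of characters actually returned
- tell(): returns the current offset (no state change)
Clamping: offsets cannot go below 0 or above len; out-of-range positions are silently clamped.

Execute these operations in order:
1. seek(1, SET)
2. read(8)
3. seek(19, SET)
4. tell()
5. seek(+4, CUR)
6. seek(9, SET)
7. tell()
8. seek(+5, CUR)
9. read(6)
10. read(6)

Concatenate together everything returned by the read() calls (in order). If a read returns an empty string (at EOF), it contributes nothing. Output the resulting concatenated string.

Answer: 1ZF2RSFTCG5P2

Derivation:
After 1 (seek(1, SET)): offset=1
After 2 (read(8)): returned '1ZF2RSFT', offset=9
After 3 (seek(19, SET)): offset=19
After 4 (tell()): offset=19
After 5 (seek(+4, CUR)): offset=19
After 6 (seek(9, SET)): offset=9
After 7 (tell()): offset=9
After 8 (seek(+5, CUR)): offset=14
After 9 (read(6)): returned 'CG5P2', offset=19
After 10 (read(6)): returned '', offset=19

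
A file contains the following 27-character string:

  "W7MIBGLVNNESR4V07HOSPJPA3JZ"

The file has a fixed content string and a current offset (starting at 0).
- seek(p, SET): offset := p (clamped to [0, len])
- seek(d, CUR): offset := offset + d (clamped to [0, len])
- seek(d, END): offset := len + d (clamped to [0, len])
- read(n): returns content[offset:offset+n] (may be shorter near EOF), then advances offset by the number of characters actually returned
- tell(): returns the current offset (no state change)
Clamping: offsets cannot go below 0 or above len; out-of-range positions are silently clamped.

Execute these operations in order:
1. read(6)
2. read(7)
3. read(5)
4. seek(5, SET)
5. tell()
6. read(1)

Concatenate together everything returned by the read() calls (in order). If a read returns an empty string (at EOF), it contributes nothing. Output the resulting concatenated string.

Answer: W7MIBGLVNNESR4V07HG

Derivation:
After 1 (read(6)): returned 'W7MIBG', offset=6
After 2 (read(7)): returned 'LVNNESR', offset=13
After 3 (read(5)): returned '4V07H', offset=18
After 4 (seek(5, SET)): offset=5
After 5 (tell()): offset=5
After 6 (read(1)): returned 'G', offset=6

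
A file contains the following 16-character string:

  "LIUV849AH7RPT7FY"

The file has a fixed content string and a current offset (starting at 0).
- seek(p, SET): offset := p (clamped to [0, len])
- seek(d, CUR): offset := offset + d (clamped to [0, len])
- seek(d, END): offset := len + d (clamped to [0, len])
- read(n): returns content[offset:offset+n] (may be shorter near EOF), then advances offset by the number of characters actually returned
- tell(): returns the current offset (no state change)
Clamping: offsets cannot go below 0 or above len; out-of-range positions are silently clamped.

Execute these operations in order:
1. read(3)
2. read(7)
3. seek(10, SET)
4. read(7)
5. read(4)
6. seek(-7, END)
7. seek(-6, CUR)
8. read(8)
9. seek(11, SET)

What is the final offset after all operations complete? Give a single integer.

Answer: 11

Derivation:
After 1 (read(3)): returned 'LIU', offset=3
After 2 (read(7)): returned 'V849AH7', offset=10
After 3 (seek(10, SET)): offset=10
After 4 (read(7)): returned 'RPT7FY', offset=16
After 5 (read(4)): returned '', offset=16
After 6 (seek(-7, END)): offset=9
After 7 (seek(-6, CUR)): offset=3
After 8 (read(8)): returned 'V849AH7R', offset=11
After 9 (seek(11, SET)): offset=11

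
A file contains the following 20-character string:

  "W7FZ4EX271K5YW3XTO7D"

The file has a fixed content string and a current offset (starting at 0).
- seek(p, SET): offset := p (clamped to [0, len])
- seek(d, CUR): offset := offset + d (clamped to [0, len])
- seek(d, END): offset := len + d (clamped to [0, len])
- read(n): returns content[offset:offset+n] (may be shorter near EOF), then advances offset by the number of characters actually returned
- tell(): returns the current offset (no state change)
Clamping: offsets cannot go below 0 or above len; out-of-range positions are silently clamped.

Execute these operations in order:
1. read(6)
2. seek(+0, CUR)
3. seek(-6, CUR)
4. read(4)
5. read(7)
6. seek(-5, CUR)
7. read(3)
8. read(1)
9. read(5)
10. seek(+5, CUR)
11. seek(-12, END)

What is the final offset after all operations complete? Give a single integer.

Answer: 8

Derivation:
After 1 (read(6)): returned 'W7FZ4E', offset=6
After 2 (seek(+0, CUR)): offset=6
After 3 (seek(-6, CUR)): offset=0
After 4 (read(4)): returned 'W7FZ', offset=4
After 5 (read(7)): returned '4EX271K', offset=11
After 6 (seek(-5, CUR)): offset=6
After 7 (read(3)): returned 'X27', offset=9
After 8 (read(1)): returned '1', offset=10
After 9 (read(5)): returned 'K5YW3', offset=15
After 10 (seek(+5, CUR)): offset=20
After 11 (seek(-12, END)): offset=8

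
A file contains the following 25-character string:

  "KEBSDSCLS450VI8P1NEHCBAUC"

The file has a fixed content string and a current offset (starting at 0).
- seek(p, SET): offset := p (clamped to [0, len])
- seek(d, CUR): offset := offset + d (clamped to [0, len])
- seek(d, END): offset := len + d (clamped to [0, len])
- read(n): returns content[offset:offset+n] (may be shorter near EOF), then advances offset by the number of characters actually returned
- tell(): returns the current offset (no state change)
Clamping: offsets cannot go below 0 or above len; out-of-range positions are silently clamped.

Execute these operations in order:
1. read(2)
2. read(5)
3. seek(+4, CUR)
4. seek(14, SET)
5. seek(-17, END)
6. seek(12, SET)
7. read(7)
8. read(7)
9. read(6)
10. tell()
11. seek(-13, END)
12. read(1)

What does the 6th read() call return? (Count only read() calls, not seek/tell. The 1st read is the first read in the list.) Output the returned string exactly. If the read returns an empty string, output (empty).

Answer: V

Derivation:
After 1 (read(2)): returned 'KE', offset=2
After 2 (read(5)): returned 'BSDSC', offset=7
After 3 (seek(+4, CUR)): offset=11
After 4 (seek(14, SET)): offset=14
After 5 (seek(-17, END)): offset=8
After 6 (seek(12, SET)): offset=12
After 7 (read(7)): returned 'VI8P1NE', offset=19
After 8 (read(7)): returned 'HCBAUC', offset=25
After 9 (read(6)): returned '', offset=25
After 10 (tell()): offset=25
After 11 (seek(-13, END)): offset=12
After 12 (read(1)): returned 'V', offset=13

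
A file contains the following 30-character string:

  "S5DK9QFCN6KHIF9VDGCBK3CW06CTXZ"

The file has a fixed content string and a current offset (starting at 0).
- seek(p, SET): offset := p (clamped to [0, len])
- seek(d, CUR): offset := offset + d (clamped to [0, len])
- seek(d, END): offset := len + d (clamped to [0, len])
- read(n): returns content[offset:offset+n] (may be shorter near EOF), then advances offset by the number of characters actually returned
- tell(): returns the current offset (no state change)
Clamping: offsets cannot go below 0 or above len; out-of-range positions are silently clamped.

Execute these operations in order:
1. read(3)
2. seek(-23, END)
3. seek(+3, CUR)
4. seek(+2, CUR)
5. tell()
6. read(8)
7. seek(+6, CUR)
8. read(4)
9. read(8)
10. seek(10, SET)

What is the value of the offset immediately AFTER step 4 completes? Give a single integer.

After 1 (read(3)): returned 'S5D', offset=3
After 2 (seek(-23, END)): offset=7
After 3 (seek(+3, CUR)): offset=10
After 4 (seek(+2, CUR)): offset=12

Answer: 12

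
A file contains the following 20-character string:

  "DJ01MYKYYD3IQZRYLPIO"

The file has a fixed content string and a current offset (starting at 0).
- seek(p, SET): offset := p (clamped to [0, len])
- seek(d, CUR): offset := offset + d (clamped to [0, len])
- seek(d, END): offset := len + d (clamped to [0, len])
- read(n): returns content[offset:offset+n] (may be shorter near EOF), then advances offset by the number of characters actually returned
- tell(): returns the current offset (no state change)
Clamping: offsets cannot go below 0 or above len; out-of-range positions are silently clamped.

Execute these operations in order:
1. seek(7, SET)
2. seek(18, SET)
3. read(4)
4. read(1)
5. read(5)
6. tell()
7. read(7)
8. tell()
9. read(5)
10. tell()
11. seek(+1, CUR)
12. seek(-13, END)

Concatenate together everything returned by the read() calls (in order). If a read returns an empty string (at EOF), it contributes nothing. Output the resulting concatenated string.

Answer: IO

Derivation:
After 1 (seek(7, SET)): offset=7
After 2 (seek(18, SET)): offset=18
After 3 (read(4)): returned 'IO', offset=20
After 4 (read(1)): returned '', offset=20
After 5 (read(5)): returned '', offset=20
After 6 (tell()): offset=20
After 7 (read(7)): returned '', offset=20
After 8 (tell()): offset=20
After 9 (read(5)): returned '', offset=20
After 10 (tell()): offset=20
After 11 (seek(+1, CUR)): offset=20
After 12 (seek(-13, END)): offset=7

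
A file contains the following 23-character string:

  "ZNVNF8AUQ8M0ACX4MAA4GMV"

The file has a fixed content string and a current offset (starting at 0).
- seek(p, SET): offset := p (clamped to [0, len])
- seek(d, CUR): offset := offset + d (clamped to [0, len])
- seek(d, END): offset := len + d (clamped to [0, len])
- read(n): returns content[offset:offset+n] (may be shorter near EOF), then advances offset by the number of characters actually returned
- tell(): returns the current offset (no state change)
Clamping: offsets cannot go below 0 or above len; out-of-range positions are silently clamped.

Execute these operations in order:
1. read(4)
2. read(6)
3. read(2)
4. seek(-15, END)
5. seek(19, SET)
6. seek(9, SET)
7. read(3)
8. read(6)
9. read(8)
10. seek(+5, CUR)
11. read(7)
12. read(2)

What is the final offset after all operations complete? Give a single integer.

Answer: 23

Derivation:
After 1 (read(4)): returned 'ZNVN', offset=4
After 2 (read(6)): returned 'F8AUQ8', offset=10
After 3 (read(2)): returned 'M0', offset=12
After 4 (seek(-15, END)): offset=8
After 5 (seek(19, SET)): offset=19
After 6 (seek(9, SET)): offset=9
After 7 (read(3)): returned '8M0', offset=12
After 8 (read(6)): returned 'ACX4MA', offset=18
After 9 (read(8)): returned 'A4GMV', offset=23
After 10 (seek(+5, CUR)): offset=23
After 11 (read(7)): returned '', offset=23
After 12 (read(2)): returned '', offset=23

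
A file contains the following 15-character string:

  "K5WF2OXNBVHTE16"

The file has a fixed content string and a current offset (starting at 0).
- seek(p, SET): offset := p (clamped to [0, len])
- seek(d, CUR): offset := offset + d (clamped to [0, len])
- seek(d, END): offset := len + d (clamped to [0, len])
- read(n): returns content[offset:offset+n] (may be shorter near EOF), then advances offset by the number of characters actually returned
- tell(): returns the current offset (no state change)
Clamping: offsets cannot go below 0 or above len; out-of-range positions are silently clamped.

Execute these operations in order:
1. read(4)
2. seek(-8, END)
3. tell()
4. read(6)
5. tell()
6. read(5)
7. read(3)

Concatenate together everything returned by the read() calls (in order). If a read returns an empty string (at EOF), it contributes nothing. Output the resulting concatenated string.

After 1 (read(4)): returned 'K5WF', offset=4
After 2 (seek(-8, END)): offset=7
After 3 (tell()): offset=7
After 4 (read(6)): returned 'NBVHTE', offset=13
After 5 (tell()): offset=13
After 6 (read(5)): returned '16', offset=15
After 7 (read(3)): returned '', offset=15

Answer: K5WFNBVHTE16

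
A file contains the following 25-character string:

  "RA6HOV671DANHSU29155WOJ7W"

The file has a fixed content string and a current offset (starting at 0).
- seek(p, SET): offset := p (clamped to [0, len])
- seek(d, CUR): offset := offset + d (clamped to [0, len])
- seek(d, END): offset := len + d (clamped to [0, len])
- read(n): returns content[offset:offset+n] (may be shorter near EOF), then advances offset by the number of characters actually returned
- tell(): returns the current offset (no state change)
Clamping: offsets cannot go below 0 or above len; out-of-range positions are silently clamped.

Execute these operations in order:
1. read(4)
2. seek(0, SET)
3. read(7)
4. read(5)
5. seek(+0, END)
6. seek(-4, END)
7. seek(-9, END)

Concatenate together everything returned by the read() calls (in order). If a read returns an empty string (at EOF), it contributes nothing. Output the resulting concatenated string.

Answer: RA6HRA6HOV671DAN

Derivation:
After 1 (read(4)): returned 'RA6H', offset=4
After 2 (seek(0, SET)): offset=0
After 3 (read(7)): returned 'RA6HOV6', offset=7
After 4 (read(5)): returned '71DAN', offset=12
After 5 (seek(+0, END)): offset=25
After 6 (seek(-4, END)): offset=21
After 7 (seek(-9, END)): offset=16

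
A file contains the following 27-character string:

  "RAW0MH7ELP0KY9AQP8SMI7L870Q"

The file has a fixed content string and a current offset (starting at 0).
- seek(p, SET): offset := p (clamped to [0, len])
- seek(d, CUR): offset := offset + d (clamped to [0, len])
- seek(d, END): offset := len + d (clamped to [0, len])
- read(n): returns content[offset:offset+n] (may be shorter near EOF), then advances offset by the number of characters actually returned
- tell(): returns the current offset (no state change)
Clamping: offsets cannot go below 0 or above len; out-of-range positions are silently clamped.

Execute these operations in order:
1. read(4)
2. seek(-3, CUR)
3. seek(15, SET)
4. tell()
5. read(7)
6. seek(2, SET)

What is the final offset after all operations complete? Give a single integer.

After 1 (read(4)): returned 'RAW0', offset=4
After 2 (seek(-3, CUR)): offset=1
After 3 (seek(15, SET)): offset=15
After 4 (tell()): offset=15
After 5 (read(7)): returned 'QP8SMI7', offset=22
After 6 (seek(2, SET)): offset=2

Answer: 2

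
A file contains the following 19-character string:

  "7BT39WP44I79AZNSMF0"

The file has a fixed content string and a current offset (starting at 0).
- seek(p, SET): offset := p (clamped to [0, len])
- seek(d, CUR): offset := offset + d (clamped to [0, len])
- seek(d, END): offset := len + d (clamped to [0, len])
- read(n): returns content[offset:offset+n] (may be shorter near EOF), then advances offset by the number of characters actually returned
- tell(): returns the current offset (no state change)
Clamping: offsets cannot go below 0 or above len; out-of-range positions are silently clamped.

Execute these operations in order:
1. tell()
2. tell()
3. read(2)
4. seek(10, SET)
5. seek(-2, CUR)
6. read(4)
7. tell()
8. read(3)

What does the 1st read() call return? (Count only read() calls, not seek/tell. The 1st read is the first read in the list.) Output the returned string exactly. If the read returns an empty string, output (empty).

Answer: 7B

Derivation:
After 1 (tell()): offset=0
After 2 (tell()): offset=0
After 3 (read(2)): returned '7B', offset=2
After 4 (seek(10, SET)): offset=10
After 5 (seek(-2, CUR)): offset=8
After 6 (read(4)): returned '4I79', offset=12
After 7 (tell()): offset=12
After 8 (read(3)): returned 'AZN', offset=15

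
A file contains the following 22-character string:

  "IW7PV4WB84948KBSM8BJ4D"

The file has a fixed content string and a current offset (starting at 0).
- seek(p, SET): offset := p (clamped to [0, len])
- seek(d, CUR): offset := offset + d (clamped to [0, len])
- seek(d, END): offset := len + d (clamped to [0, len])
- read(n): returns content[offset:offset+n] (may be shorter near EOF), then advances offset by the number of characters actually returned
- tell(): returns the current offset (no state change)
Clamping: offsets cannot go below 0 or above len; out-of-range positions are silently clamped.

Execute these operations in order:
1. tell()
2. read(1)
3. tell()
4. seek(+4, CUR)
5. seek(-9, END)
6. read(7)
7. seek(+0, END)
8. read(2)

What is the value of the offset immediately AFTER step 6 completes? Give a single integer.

Answer: 20

Derivation:
After 1 (tell()): offset=0
After 2 (read(1)): returned 'I', offset=1
After 3 (tell()): offset=1
After 4 (seek(+4, CUR)): offset=5
After 5 (seek(-9, END)): offset=13
After 6 (read(7)): returned 'KBSM8BJ', offset=20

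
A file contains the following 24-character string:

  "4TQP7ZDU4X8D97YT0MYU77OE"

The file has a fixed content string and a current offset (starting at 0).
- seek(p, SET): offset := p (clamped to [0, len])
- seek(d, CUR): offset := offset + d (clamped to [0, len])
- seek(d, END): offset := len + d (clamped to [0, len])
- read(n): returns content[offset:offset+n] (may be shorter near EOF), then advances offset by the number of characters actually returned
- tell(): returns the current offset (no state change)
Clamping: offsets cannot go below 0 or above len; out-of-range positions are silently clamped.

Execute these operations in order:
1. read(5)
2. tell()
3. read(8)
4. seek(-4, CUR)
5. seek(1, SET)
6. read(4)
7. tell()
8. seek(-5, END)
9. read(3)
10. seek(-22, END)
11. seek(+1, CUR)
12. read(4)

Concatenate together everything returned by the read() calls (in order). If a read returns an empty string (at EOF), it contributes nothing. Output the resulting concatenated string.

After 1 (read(5)): returned '4TQP7', offset=5
After 2 (tell()): offset=5
After 3 (read(8)): returned 'ZDU4X8D9', offset=13
After 4 (seek(-4, CUR)): offset=9
After 5 (seek(1, SET)): offset=1
After 6 (read(4)): returned 'TQP7', offset=5
After 7 (tell()): offset=5
After 8 (seek(-5, END)): offset=19
After 9 (read(3)): returned 'U77', offset=22
After 10 (seek(-22, END)): offset=2
After 11 (seek(+1, CUR)): offset=3
After 12 (read(4)): returned 'P7ZD', offset=7

Answer: 4TQP7ZDU4X8D9TQP7U77P7ZD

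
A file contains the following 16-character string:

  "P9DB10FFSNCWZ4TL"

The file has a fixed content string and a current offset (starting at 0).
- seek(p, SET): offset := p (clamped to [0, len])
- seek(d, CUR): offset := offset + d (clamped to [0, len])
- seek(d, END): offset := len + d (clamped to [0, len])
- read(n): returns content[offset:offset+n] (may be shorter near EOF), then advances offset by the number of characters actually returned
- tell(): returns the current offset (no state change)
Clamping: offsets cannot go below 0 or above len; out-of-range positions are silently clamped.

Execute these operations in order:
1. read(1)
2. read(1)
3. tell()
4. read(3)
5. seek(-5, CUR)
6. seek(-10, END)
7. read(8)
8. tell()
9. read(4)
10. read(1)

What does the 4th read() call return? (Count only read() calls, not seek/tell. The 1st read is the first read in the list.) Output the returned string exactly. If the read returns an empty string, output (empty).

Answer: FFSNCWZ4

Derivation:
After 1 (read(1)): returned 'P', offset=1
After 2 (read(1)): returned '9', offset=2
After 3 (tell()): offset=2
After 4 (read(3)): returned 'DB1', offset=5
After 5 (seek(-5, CUR)): offset=0
After 6 (seek(-10, END)): offset=6
After 7 (read(8)): returned 'FFSNCWZ4', offset=14
After 8 (tell()): offset=14
After 9 (read(4)): returned 'TL', offset=16
After 10 (read(1)): returned '', offset=16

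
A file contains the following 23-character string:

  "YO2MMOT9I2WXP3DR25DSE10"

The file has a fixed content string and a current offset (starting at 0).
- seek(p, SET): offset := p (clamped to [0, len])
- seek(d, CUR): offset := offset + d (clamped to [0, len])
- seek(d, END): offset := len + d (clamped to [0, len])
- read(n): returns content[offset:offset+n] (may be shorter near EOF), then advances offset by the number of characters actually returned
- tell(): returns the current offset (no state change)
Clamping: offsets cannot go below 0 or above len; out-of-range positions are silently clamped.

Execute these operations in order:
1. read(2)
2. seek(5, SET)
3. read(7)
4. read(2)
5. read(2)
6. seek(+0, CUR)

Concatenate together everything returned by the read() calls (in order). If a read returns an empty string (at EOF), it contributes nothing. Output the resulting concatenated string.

Answer: YOOT9I2WXP3DR

Derivation:
After 1 (read(2)): returned 'YO', offset=2
After 2 (seek(5, SET)): offset=5
After 3 (read(7)): returned 'OT9I2WX', offset=12
After 4 (read(2)): returned 'P3', offset=14
After 5 (read(2)): returned 'DR', offset=16
After 6 (seek(+0, CUR)): offset=16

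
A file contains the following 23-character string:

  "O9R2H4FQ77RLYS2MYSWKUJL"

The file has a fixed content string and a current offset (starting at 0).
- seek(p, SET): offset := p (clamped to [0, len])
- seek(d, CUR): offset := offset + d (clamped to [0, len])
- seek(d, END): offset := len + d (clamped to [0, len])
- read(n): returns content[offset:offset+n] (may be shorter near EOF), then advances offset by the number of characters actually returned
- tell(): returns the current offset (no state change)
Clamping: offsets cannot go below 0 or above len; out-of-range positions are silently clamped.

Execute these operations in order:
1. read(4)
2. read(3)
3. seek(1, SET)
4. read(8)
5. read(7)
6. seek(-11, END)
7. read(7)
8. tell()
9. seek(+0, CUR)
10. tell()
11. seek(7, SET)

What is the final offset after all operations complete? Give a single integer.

Answer: 7

Derivation:
After 1 (read(4)): returned 'O9R2', offset=4
After 2 (read(3)): returned 'H4F', offset=7
After 3 (seek(1, SET)): offset=1
After 4 (read(8)): returned '9R2H4FQ7', offset=9
After 5 (read(7)): returned '7RLYS2M', offset=16
After 6 (seek(-11, END)): offset=12
After 7 (read(7)): returned 'YS2MYSW', offset=19
After 8 (tell()): offset=19
After 9 (seek(+0, CUR)): offset=19
After 10 (tell()): offset=19
After 11 (seek(7, SET)): offset=7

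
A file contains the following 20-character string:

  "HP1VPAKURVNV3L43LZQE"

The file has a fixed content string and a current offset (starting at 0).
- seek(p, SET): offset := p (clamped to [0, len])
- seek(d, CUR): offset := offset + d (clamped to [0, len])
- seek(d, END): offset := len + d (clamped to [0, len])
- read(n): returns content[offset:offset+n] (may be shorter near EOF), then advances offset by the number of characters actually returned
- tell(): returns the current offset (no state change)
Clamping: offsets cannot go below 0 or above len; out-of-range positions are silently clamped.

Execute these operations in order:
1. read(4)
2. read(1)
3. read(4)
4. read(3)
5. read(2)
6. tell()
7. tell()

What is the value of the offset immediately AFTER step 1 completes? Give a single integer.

Answer: 4

Derivation:
After 1 (read(4)): returned 'HP1V', offset=4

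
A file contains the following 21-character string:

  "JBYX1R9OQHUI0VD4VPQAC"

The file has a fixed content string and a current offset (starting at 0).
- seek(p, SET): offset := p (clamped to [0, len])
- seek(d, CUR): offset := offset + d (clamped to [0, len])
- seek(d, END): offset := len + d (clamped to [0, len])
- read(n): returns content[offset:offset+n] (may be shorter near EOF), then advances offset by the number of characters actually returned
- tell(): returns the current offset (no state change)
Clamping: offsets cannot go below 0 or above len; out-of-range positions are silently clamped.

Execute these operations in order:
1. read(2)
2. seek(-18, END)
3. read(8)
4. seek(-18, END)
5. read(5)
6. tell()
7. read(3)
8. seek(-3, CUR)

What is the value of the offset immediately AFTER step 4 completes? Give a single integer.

After 1 (read(2)): returned 'JB', offset=2
After 2 (seek(-18, END)): offset=3
After 3 (read(8)): returned 'X1R9OQHU', offset=11
After 4 (seek(-18, END)): offset=3

Answer: 3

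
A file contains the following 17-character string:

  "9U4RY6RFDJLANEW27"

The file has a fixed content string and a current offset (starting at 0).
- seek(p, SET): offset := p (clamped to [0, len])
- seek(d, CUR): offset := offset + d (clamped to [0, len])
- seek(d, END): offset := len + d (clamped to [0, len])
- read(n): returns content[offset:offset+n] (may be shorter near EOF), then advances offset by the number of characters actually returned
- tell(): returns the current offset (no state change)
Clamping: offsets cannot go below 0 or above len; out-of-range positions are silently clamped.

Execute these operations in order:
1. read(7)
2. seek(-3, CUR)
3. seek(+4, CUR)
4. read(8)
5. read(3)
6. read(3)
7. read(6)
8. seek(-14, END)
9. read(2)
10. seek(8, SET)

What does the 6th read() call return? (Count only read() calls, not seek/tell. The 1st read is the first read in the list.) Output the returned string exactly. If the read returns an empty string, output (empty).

After 1 (read(7)): returned '9U4RY6R', offset=7
After 2 (seek(-3, CUR)): offset=4
After 3 (seek(+4, CUR)): offset=8
After 4 (read(8)): returned 'DJLANEW2', offset=16
After 5 (read(3)): returned '7', offset=17
After 6 (read(3)): returned '', offset=17
After 7 (read(6)): returned '', offset=17
After 8 (seek(-14, END)): offset=3
After 9 (read(2)): returned 'RY', offset=5
After 10 (seek(8, SET)): offset=8

Answer: RY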